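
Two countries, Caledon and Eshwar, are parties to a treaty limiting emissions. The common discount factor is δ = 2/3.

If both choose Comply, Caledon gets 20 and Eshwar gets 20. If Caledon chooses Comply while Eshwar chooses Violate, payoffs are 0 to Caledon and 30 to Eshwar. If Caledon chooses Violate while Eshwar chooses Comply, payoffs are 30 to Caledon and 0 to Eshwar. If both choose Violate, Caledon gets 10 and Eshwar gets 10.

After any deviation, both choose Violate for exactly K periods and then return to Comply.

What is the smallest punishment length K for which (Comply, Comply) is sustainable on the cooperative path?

2

IC: δ(1−δ^K)/(1−δ) ≥ (30−20)/(20−10) = 1.
With δ = 2/3: need 1 − δ^K ≥ 1·(1−2/3)/(2/3), i.e. δ^K ≤ 0.5000.
Since (2/3)^1 = 0.6667 and (2/3)^2 = 0.4444, the smallest such K is 2.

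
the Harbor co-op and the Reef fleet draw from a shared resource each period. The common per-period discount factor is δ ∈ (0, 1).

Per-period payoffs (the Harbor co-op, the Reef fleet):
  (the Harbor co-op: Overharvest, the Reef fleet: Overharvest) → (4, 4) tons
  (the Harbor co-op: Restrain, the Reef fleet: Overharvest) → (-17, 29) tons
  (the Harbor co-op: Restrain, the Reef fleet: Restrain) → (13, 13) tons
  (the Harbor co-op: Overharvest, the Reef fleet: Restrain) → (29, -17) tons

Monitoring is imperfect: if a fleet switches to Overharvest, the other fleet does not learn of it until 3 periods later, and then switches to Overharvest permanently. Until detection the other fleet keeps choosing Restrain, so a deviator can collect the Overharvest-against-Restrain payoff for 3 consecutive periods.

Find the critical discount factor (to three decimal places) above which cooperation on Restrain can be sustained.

A deviator earns 29 for 3 periods, then 4 forever; cooperating earns 13 forever. Multiplying the IC by (1−δ):
13 ≥ 29(1−δ^3) + 4δ^3, so 25·δ^3 ≥ 16 and δ^3 ≥ 16/25.
δ ≥ (16/25)^(1/3) ≈ 0.862.

0.862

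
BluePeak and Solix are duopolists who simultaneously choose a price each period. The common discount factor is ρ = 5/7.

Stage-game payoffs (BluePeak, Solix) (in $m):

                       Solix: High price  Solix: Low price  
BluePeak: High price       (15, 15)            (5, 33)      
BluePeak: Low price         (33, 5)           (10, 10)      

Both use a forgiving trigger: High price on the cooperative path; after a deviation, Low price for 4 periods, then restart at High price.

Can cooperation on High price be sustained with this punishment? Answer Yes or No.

No

IC: ρ+…+ρ^4 ≥ (33−15)/(15−10) = 18/5.
At ρ = 5/7: partial sum = 1.8492 < 3.6000. Cooperation not sustainable.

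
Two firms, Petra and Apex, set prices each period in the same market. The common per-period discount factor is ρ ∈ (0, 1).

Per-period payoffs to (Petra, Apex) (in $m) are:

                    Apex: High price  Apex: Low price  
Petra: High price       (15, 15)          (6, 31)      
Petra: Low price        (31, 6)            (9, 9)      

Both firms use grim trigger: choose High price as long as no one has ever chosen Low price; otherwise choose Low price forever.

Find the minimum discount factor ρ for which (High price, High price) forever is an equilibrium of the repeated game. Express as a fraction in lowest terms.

8/11

Under grim trigger the critical discount factor is (T−C)/(T−P) with T = 31, C = 15, P = 9.
ρ* = (31−15)/(31−9) = 16/22 = 8/11.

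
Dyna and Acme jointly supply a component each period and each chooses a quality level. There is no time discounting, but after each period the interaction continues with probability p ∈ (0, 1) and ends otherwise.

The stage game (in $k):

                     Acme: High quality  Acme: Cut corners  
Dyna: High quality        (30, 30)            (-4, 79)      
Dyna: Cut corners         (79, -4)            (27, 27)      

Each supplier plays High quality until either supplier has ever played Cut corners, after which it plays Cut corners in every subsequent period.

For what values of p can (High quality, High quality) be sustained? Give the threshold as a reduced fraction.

With no time discounting, the continuation probability p plays the role of the discount factor.
Grim-trigger IC: 30/(1−p) ≥ 79 + 27p/(1−p) ⇒ p ≥ (79−30)/(79−27) = 49/52.

49/52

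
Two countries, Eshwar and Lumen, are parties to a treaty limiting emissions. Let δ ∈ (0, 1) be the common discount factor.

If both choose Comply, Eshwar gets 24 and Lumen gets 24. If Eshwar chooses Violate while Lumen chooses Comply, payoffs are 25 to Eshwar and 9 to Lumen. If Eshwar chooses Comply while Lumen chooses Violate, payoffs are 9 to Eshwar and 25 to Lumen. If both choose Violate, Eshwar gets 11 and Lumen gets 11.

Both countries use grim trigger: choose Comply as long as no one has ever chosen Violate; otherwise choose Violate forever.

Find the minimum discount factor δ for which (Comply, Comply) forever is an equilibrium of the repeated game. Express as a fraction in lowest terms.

Under grim trigger the critical discount factor is (T−C)/(T−P) with T = 25, C = 24, P = 11.
δ* = (25−24)/(25−11) = 1/14.

1/14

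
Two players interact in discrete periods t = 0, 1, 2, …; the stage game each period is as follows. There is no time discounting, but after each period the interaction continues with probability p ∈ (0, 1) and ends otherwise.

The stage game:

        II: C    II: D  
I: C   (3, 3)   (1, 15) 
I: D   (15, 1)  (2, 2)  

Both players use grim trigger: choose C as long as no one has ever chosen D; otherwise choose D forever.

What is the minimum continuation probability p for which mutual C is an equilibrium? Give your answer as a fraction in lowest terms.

12/13

Expected cooperation value is 3 + p·3 + p²·3 + … = 3/(1−p); deviation gives 15 + p·2/(1−p).
3 ≥ 15(1−p) + 2p ⇒ 13p ≥ 12 ⇒ p ≥ 12/13.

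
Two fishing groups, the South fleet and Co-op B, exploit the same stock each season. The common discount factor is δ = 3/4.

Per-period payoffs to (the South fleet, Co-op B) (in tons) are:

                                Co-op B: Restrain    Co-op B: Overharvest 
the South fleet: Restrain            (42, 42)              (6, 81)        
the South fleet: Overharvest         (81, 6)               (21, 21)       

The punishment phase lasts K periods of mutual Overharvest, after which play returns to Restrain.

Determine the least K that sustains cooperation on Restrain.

4

No profitable deviation requires (42−21)(δ+…+δ^K) ≥ 81−42, i.e. δ+…+δ^K ≥ 13/7 ≈ 1.8571.
With δ = 3/4, the partial sums are K=1: 0.7500, K=2: 1.3125, K=3: 1.7344, K=4: 2.0508.
K = 4 is the first length at which the sum reaches 1.8571.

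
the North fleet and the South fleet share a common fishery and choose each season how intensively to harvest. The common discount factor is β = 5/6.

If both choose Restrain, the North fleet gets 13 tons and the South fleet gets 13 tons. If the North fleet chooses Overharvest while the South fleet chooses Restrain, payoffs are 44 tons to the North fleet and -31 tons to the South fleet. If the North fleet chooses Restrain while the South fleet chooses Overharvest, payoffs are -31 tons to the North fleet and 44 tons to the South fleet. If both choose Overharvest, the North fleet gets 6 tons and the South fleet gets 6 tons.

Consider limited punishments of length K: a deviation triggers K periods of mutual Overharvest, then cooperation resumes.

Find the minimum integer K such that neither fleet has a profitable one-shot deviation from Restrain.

12

No profitable deviation requires (13−6)(β+…+β^K) ≥ 44−13, i.e. β+…+β^K ≥ 31/7 ≈ 4.4286.
With β = 5/6, the partial sums are K=1: 0.8333, K=2: 1.5278, …, K=10: 4.1925, K=11: 4.3271, K=12: 4.4392.
K = 12 is the first length at which the sum reaches 4.4286.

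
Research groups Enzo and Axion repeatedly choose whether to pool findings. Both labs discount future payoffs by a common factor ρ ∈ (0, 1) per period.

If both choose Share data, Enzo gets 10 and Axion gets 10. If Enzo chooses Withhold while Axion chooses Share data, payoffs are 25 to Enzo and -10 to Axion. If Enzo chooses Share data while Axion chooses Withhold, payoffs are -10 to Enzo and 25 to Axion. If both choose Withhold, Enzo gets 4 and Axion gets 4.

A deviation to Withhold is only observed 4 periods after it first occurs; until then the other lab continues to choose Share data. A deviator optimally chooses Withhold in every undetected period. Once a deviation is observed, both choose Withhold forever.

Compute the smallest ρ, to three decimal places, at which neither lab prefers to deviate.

0.919

Deviating for the 4 undetected periods gains 25−10 = 15 per period over cooperation, then loses 10−4 = 6 per period forever once punishment starts.
Gain: 15(1 + ρ + … + ρ^3); loss: 6·ρ^4/(1−ρ).
No profitable deviation ⇔ 15(1−ρ^4) ≤ 6·ρ^4, i.e. ρ^4 ≥ 15/(15+6) = 5/7.
Hence ρ ≥ (5/7)^(1/4) ≈ 0.919.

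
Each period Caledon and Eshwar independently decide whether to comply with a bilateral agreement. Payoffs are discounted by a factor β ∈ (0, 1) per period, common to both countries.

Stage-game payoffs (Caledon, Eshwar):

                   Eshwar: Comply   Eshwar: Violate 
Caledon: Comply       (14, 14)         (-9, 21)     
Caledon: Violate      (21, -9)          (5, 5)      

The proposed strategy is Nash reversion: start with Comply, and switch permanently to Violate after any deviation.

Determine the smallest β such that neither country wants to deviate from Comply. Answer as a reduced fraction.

7/16

Under grim trigger the critical discount factor is (T−C)/(T−P) with T = 21, C = 14, P = 5.
β* = (21−14)/(21−5) = 7/16.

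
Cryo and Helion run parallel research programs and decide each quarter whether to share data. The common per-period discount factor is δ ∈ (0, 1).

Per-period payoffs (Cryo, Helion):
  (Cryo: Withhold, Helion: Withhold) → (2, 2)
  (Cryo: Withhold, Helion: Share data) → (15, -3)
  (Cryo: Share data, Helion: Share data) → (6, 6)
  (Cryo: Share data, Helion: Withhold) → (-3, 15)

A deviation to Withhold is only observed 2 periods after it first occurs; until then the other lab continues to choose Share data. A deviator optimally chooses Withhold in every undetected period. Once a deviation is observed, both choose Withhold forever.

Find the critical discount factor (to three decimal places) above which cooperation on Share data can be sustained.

A deviator earns 15 for 2 periods, then 2 forever; cooperating earns 6 forever. Multiplying the IC by (1−δ):
6 ≥ 15(1−δ^2) + 2δ^2, so 13·δ^2 ≥ 9 and δ^2 ≥ 9/13.
δ ≥ (9/13)^(1/2) ≈ 0.832.

0.832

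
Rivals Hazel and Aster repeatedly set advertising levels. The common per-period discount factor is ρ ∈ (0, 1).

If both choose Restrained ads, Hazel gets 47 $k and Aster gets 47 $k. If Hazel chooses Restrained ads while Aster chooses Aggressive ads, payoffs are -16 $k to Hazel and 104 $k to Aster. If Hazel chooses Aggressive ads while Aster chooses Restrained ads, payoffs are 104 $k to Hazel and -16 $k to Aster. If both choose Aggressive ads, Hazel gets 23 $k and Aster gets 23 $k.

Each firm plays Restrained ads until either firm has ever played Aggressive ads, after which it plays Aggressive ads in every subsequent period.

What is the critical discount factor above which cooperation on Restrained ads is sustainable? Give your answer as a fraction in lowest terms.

19/27

47/(1−ρ) ≥ 104 + 23ρ/(1−ρ)
47 ≥ 104 − 81ρ
ρ ≥ 57/81 = 19/27.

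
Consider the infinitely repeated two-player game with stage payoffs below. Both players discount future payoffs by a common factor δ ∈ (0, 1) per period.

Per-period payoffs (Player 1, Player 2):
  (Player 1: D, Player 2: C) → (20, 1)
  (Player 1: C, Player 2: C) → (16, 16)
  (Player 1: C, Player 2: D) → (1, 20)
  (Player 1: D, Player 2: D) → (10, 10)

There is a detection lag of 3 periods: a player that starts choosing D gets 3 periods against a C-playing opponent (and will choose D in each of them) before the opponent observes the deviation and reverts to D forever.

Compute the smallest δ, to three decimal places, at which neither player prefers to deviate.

0.737

Deviating for the 3 undetected periods gains 20−16 = 4 per period over cooperation, then loses 16−10 = 6 per period forever once punishment starts.
Gain: 4(1 + δ + … + δ^2); loss: 6·δ^3/(1−δ).
No profitable deviation ⇔ 4(1−δ^3) ≤ 6·δ^3, i.e. δ^3 ≥ 4/(4+6) = 2/5.
Hence δ ≥ (2/5)^(1/3) ≈ 0.737.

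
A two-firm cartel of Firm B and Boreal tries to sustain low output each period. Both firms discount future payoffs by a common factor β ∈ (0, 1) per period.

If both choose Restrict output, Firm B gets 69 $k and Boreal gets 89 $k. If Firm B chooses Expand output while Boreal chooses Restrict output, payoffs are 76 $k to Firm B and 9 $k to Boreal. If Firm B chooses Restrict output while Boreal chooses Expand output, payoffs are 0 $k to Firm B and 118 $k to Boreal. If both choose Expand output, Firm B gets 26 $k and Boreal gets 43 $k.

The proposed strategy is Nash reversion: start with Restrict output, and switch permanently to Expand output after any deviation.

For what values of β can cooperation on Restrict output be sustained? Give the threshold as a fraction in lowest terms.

For Firm B: deviation gain 76−69 = 7, per-period punishment loss 69−26 = 43. IC gives β ≥ 7/50.
For Boreal: gain 29, loss 46 per period, so β ≥ 29/75.
The tighter constraint is Boreal's, so cooperation needs β ≥ 29/75.

29/75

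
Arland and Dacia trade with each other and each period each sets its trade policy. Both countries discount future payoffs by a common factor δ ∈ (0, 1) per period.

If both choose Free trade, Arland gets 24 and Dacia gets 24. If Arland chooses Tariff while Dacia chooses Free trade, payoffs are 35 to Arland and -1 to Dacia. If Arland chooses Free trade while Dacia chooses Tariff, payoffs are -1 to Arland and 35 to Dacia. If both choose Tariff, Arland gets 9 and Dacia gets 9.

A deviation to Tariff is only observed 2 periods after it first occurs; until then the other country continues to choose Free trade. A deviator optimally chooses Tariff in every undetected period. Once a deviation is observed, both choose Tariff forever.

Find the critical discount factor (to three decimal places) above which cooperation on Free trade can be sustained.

The best deviation is to choose Tariff for all 2 undetected periods, earning 35 each, then 9 forever once detected.
Deviation value: 35(1−δ^2)/(1−δ) + 9δ^2/(1−δ); cooperation value: 24/(1−δ).
IC: 24 ≥ 35(1−δ^2) + 9δ^2 = 35 − 26δ^2.
So δ^2 ≥ 11/26, giving δ ≥ (11/26)^(1/2) ≈ 0.650.

0.650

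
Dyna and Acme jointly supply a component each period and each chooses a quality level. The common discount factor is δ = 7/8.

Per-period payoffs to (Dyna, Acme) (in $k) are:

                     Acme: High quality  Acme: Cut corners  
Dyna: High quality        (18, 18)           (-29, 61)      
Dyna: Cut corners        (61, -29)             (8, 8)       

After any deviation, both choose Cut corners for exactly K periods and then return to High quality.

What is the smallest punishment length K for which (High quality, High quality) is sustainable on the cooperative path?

8

No profitable deviation requires (18−8)(δ+…+δ^K) ≥ 61−18, i.e. δ+…+δ^K ≥ 43/10 ≈ 4.3000.
With δ = 7/8, the partial sums are K=1: 0.8750, K=2: 1.6406, …, K=6: 3.8584, K=7: 4.2511, K=8: 4.5947.
K = 8 is the first length at which the sum reaches 4.3000.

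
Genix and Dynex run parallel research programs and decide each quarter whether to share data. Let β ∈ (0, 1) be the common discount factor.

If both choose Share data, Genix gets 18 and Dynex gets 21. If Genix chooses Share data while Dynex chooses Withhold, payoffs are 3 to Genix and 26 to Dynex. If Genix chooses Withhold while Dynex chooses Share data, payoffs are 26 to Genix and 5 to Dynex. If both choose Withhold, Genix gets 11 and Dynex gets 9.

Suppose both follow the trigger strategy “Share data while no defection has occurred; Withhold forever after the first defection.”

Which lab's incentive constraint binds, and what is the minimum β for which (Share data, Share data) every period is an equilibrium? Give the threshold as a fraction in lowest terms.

Genix's threshold: (26−18)/(26−11) = 8/15.
Dynex's threshold: (26−21)/(26−9) = 5/17.
8/15 > 5/17, so Genix binds and β* = 8/15.

Genix; β ≥ 8/15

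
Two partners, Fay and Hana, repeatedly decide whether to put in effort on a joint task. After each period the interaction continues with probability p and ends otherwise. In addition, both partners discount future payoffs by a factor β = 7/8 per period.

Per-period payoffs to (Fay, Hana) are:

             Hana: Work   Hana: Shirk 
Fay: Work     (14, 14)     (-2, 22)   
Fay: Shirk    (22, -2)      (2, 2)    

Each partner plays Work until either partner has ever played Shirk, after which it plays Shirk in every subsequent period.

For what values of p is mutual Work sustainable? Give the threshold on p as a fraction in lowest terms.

With continuation probability p and discount β, the effective per-period discount factor is βp.
Grim-trigger IC: βp ≥ (22−14)/(22−2) = 2/5.
So p ≥ (2/5)/(7/8) = 16/35.

16/35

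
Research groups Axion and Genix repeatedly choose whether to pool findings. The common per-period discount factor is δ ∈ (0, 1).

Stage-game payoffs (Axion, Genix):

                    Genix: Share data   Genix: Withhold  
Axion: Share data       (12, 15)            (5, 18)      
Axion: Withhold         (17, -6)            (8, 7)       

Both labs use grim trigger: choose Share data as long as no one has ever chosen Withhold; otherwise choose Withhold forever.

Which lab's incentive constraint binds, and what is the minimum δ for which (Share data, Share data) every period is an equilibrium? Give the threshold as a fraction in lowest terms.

Axion's threshold: (17−12)/(17−8) = 5/9.
Genix's threshold: (18−15)/(18−7) = 3/11.
5/9 > 3/11, so Axion binds and δ* = 5/9.

Axion; δ ≥ 5/9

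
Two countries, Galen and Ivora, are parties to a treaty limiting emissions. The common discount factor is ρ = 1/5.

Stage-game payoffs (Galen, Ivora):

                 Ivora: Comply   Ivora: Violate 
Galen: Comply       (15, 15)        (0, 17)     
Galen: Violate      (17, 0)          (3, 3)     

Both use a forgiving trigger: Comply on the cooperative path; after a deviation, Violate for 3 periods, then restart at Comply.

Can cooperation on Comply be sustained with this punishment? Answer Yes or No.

Comparing payoff streams over the 4 periods until play realigns: cooperate → 15(1+ρ+…+ρ^3); deviate → 17 + 3(ρ+…+ρ^3).
Cooperation is sustained iff (15−3)(ρ+…+ρ^3) ≥ 17−15.
ρ+…+ρ^3 = 1/5·(1−(1/5)^3)/(1−1/5) = 0.2480, and (17−15)/(15−3) = 0.1667.
0.2480 ≥ 0.1667, so cooperation is sustainable.

Yes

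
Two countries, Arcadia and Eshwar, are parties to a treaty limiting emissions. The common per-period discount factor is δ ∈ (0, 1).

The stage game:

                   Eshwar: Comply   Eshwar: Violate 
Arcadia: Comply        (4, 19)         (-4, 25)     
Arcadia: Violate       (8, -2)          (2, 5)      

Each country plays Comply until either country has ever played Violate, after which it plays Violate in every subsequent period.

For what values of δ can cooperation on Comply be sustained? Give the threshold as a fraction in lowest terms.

2/3

For Arcadia: deviation gain 8−4 = 4, per-period punishment loss 4−2 = 2. IC gives δ ≥ 4/6 = 2/3.
For Eshwar: gain 6, loss 14 per period, so δ ≥ 6/20 = 3/10.
The tighter constraint is Arcadia's, so cooperation needs δ ≥ 2/3.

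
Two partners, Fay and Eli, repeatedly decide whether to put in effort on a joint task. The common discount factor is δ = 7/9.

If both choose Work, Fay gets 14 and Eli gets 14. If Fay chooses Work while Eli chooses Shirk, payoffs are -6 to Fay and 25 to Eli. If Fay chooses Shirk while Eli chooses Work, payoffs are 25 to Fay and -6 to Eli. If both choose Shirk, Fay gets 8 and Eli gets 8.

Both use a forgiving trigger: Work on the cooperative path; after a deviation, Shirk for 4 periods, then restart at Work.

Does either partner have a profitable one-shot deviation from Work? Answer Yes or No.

No

IC: δ+…+δ^4 ≥ (25−14)/(14−8) = 11/6.
At δ = 7/9: partial sum = 2.2192 ≥ 1.8333. Cooperation sustainable.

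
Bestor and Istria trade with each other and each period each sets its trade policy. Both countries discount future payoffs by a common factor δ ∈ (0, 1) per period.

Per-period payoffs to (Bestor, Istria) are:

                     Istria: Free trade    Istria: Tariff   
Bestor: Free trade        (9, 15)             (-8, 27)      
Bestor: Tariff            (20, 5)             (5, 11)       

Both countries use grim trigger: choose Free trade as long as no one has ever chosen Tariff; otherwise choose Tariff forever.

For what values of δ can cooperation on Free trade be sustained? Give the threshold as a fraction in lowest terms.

3/4

Bestor's threshold: (20−9)/(20−5) = 11/15.
Istria's threshold: (27−15)/(27−11) = 3/4.
11/15 < 3/4, so Istria binds and δ* = 3/4.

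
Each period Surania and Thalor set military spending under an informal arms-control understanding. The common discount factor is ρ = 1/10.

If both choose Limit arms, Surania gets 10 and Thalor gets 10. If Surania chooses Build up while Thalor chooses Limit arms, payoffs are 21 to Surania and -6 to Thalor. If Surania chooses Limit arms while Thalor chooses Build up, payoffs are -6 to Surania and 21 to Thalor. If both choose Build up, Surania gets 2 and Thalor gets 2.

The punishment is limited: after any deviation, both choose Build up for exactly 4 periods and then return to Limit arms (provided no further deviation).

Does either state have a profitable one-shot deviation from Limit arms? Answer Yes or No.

Yes

A one-shot deviation gives 21 now, then 2 for 4 periods, then back to 10.
Gain from deviating: (21−10) today; loss: (10−2) in each of the next 4 periods.
No-deviation condition: (10−2)(ρ+…+ρ^4) ≥ 21−10, i.e. ρ+…+ρ^4 ≥ 11/8.
At ρ = 1/10: ρ+…+ρ^4 = 0.1111 < 1.3750.
So cooperation is not sustainable.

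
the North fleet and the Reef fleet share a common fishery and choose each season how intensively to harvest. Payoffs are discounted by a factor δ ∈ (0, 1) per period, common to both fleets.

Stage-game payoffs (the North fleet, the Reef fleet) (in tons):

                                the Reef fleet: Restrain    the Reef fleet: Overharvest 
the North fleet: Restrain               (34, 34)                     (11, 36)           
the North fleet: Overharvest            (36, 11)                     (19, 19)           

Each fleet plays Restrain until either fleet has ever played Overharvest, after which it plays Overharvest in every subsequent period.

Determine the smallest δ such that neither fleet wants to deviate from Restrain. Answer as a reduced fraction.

2/17

Under grim trigger the critical discount factor is (T−C)/(T−P) with T = 36, C = 34, P = 19.
δ* = (36−34)/(36−19) = 2/17.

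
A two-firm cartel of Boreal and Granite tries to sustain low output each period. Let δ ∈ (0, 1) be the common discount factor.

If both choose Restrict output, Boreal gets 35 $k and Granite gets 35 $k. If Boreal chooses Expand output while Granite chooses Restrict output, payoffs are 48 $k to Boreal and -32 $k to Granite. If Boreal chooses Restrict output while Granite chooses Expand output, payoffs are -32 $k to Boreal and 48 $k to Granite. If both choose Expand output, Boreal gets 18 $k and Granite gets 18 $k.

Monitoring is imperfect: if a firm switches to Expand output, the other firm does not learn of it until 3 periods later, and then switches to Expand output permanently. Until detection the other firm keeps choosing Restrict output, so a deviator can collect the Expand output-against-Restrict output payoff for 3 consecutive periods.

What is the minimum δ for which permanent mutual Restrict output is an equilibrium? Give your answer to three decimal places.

0.757

Deviating for the 3 undetected periods gains 48−35 = 13 per period over cooperation, then loses 35−18 = 17 per period forever once punishment starts.
Gain: 13(1 + δ + … + δ^2); loss: 17·δ^3/(1−δ).
No profitable deviation ⇔ 13(1−δ^3) ≤ 17·δ^3, i.e. δ^3 ≥ 13/(13+17) = 13/30.
Hence δ ≥ (13/30)^(1/3) ≈ 0.757.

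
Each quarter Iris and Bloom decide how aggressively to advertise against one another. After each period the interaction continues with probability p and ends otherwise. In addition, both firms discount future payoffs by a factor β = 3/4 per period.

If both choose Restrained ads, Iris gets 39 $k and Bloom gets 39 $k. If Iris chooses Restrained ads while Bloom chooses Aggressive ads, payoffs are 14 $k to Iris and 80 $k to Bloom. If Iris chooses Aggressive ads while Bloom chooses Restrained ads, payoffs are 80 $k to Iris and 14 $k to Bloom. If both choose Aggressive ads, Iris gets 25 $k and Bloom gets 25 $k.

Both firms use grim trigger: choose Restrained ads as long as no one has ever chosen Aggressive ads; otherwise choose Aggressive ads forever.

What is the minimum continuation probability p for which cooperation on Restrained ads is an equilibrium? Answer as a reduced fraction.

Expected continuation weight on next period's payoff is β·p = 3/4·p, which plays the role of the discount factor.
Cooperation requires 3/4·p ≥ (80−39)/(80−25) = 41/55, hence p ≥ 164/165.

164/165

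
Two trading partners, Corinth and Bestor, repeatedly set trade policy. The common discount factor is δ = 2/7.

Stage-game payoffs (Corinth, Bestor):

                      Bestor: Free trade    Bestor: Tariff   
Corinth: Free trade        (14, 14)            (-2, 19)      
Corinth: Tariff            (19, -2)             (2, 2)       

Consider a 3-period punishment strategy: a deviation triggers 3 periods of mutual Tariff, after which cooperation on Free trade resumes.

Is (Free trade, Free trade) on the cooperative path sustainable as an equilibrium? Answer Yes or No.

IC: δ+…+δ^3 ≥ (19−14)/(14−2) = 5/12.
At δ = 2/7: partial sum = 0.3907 < 0.4167. Cooperation not sustainable.

No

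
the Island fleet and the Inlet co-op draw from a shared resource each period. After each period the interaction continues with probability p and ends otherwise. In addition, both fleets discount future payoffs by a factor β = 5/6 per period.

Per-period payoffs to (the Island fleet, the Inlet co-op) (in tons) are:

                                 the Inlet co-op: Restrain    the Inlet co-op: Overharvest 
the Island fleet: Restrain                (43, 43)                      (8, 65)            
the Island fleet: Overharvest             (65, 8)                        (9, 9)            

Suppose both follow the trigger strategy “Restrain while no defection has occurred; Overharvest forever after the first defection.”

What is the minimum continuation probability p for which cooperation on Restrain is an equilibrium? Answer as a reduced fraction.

With continuation probability p and discount β, the effective per-period discount factor is βp.
Grim-trigger IC: βp ≥ (65−43)/(65−9) = 11/28.
So p ≥ (11/28)/(5/6) = 33/70.

33/70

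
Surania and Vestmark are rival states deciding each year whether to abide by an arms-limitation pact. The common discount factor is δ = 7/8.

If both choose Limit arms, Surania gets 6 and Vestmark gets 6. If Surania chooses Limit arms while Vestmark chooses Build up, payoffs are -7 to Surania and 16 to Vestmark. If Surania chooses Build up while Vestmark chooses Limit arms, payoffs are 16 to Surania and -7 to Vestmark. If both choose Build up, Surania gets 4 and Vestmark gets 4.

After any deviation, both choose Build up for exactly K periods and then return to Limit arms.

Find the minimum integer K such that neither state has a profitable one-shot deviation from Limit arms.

Need Σ_{k=1}^{K} δ^k ≥ (16−6)/(6−4) = 5.0000 at δ = 7/8.
At K = 9 the sum is 4.8954 < 5.0000; at K = 10 it is 5.1585 ≥ 5.0000.
So the minimum punishment length is K = 10.

10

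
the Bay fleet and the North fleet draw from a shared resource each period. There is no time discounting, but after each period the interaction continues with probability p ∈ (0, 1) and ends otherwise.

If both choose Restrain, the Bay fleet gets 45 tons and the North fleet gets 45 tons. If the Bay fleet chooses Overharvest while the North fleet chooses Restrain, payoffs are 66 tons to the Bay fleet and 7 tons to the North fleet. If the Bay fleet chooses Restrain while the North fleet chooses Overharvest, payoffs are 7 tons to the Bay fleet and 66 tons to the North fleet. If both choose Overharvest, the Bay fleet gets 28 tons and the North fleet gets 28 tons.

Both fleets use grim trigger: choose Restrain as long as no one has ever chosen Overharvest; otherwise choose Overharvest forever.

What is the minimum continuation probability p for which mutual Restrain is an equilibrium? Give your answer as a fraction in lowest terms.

21/38

Expected cooperation value is 45 + p·45 + p²·45 + … = 45/(1−p); deviation gives 66 + p·28/(1−p).
45 ≥ 66(1−p) + 28p ⇒ 38p ≥ 21 ⇒ p ≥ 21/38.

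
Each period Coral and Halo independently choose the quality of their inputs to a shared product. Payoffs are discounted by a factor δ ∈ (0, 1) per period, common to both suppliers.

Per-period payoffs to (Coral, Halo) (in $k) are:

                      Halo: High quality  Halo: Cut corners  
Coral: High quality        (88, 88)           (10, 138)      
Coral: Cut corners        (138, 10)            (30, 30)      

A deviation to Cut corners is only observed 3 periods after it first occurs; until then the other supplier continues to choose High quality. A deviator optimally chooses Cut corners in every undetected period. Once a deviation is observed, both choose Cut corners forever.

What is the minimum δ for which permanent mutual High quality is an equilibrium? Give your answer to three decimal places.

The best deviation is to choose Cut corners for all 3 undetected periods, earning 138 each, then 30 forever once detected.
Deviation value: 138(1−δ^3)/(1−δ) + 30δ^3/(1−δ); cooperation value: 88/(1−δ).
IC: 88 ≥ 138(1−δ^3) + 30δ^3 = 138 − 108δ^3.
So δ^3 ≥ 50/108 = 25/54, giving δ ≥ (25/54)^(1/3) ≈ 0.774.

0.774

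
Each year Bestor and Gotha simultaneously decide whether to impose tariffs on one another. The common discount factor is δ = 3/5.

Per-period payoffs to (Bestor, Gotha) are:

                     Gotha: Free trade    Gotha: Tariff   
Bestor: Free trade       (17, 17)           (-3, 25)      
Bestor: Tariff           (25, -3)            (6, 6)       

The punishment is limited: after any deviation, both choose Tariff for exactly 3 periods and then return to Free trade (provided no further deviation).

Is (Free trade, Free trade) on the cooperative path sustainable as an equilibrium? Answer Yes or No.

Yes

Comparing payoff streams over the 4 periods until play realigns: cooperate → 17(1+δ+…+δ^3); deviate → 25 + 6(δ+…+δ^3).
Cooperation is sustained iff (17−6)(δ+…+δ^3) ≥ 25−17.
δ+…+δ^3 = 3/5·(1−(3/5)^3)/(1−3/5) = 1.1760, and (25−17)/(17−6) = 0.7273.
1.1760 ≥ 0.7273, so cooperation is sustainable.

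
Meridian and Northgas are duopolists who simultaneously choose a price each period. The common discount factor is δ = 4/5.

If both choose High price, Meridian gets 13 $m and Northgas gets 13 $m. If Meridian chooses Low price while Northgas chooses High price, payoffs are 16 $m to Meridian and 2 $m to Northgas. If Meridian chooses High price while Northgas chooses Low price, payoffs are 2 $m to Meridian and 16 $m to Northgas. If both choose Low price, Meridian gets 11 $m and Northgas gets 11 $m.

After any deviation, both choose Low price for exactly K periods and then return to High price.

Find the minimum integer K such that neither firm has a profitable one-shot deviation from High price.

3

IC: δ(1−δ^K)/(1−δ) ≥ (16−13)/(13−11) = 3/2.
With δ = 4/5: need 1 − δ^K ≥ 3/2·(1−4/5)/(4/5), i.e. δ^K ≤ 0.6250.
Since (4/5)^2 = 0.6400 and (4/5)^3 = 0.5120, the smallest such K is 3.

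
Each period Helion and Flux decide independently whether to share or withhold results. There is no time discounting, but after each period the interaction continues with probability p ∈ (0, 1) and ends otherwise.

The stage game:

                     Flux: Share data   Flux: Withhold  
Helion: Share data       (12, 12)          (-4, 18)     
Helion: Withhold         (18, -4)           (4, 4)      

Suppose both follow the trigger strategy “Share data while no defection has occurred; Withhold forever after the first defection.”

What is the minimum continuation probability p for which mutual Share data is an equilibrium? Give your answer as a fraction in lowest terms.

With no time discounting, the continuation probability p plays the role of the discount factor.
Grim-trigger IC: 12/(1−p) ≥ 18 + 4p/(1−p) ⇒ p ≥ (18−12)/(18−4) = 3/7.

3/7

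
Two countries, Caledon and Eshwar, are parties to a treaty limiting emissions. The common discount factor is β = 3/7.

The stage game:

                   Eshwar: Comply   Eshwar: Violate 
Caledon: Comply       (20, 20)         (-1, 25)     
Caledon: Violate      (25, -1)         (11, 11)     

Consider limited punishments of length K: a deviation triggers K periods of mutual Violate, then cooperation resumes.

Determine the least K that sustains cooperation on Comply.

IC: β(1−β^K)/(1−β) ≥ (25−20)/(20−11) = 5/9.
With β = 3/7: need 1 − β^K ≥ 5/9·(1−3/7)/(3/7), i.e. β^K ≤ 0.2593.
Since (3/7)^1 = 0.4286 and (3/7)^2 = 0.1837, the smallest such K is 2.

2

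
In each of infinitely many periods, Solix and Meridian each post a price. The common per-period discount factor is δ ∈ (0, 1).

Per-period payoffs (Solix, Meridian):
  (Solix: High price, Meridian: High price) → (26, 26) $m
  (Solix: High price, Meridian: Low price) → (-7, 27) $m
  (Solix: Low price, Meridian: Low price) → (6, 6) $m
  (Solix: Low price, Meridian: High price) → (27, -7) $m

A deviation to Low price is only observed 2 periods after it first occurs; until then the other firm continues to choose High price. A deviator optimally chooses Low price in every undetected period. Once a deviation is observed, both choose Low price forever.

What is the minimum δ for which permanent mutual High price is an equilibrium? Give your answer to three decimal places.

0.218

Deviating for the 2 undetected periods gains 27−26 = 1 per period over cooperation, then loses 26−6 = 20 per period forever once punishment starts.
Gain: 1(1 + δ + … + δ^1); loss: 20·δ^2/(1−δ).
No profitable deviation ⇔ 1(1−δ^2) ≤ 20·δ^2, i.e. δ^2 ≥ 1/(1+20) = 1/21.
Hence δ ≥ (1/21)^(1/2) ≈ 0.218.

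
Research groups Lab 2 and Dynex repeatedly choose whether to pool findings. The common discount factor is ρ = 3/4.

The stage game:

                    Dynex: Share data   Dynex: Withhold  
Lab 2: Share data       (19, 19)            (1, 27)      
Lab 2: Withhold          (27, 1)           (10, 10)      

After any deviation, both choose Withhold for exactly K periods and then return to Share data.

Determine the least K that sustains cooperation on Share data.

2

IC: ρ(1−ρ^K)/(1−ρ) ≥ (27−19)/(19−10) = 8/9.
With ρ = 3/4: need 1 − ρ^K ≥ 8/9·(1−3/4)/(3/4), i.e. ρ^K ≤ 0.7037.
Since (3/4)^1 = 0.7500 and (3/4)^2 = 0.5625, the smallest such K is 2.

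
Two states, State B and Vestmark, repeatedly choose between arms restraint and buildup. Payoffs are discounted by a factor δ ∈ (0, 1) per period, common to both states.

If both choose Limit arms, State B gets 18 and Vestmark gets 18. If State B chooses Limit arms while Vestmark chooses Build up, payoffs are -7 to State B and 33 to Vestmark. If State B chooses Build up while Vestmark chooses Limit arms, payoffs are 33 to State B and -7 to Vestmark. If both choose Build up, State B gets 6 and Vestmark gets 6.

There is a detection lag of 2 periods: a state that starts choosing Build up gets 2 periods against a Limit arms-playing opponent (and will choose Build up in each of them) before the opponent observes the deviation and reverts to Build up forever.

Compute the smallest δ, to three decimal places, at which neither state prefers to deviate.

0.745

A deviator earns 33 for 2 periods, then 6 forever; cooperating earns 18 forever. Multiplying the IC by (1−δ):
18 ≥ 33(1−δ^2) + 6δ^2, so 27·δ^2 ≥ 15 and δ^2 ≥ 5/9.
δ ≥ (5/9)^(1/2) ≈ 0.745.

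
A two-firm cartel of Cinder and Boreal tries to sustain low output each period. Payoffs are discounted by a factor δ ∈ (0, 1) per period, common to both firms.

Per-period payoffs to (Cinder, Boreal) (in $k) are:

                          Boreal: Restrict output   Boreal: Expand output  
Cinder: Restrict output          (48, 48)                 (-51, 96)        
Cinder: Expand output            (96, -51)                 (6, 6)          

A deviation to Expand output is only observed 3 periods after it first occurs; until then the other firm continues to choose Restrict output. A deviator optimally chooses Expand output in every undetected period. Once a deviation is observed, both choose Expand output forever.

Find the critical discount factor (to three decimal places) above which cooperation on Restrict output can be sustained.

Deviating for the 3 undetected periods gains 96−48 = 48 per period over cooperation, then loses 48−6 = 42 per period forever once punishment starts.
Gain: 48(1 + δ + … + δ^2); loss: 42·δ^3/(1−δ).
No profitable deviation ⇔ 48(1−δ^3) ≤ 42·δ^3, i.e. δ^3 ≥ 48/(48+42) = 8/15.
Hence δ ≥ (8/15)^(1/3) ≈ 0.811.

0.811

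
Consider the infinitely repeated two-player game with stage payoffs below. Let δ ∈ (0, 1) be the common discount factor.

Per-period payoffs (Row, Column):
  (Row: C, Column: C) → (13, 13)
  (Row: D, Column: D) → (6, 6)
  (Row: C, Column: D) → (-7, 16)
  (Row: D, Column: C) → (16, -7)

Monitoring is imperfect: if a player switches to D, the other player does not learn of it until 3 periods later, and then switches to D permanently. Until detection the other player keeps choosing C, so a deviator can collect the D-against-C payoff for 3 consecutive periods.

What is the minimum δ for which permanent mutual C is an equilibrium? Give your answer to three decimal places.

0.669

The best deviation is to choose D for all 3 undetected periods, earning 16 each, then 6 forever once detected.
Deviation value: 16(1−δ^3)/(1−δ) + 6δ^3/(1−δ); cooperation value: 13/(1−δ).
IC: 13 ≥ 16(1−δ^3) + 6δ^3 = 16 − 10δ^3.
So δ^3 ≥ 3/10, giving δ ≥ (3/10)^(1/3) ≈ 0.669.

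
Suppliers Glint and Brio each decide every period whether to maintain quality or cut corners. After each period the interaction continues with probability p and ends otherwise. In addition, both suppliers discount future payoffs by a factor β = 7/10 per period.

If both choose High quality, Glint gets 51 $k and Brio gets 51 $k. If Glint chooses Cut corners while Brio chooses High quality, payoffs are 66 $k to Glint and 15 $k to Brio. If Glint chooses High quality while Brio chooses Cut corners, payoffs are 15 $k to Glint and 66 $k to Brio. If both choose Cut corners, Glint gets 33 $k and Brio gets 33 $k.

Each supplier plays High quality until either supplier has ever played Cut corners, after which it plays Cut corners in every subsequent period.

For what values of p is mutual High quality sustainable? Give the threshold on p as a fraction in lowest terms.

Expected continuation weight on next period's payoff is β·p = 7/10·p, which plays the role of the discount factor.
Cooperation requires 7/10·p ≥ (66−51)/(66−33) = 5/11, hence p ≥ 50/77.

50/77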